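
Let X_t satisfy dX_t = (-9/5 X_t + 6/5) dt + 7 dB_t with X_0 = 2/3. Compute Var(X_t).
Var(X_t) = 245/18 - 245*exp(-18*t/5)/18

The variance V(t) = Var(X_t) satisfies V'(t) = 2 a V(t) + c^2 with V(0) = 0 (drift coefficient is linear in X, diffusion is constant). With a = -9/5, c = 7, the solution is
  V(t) = (c^2 / (2 a)) * (exp(2 a t) - 1)
       = (7^2 / (2*(-9/5))) * (exp((-18/5) t) - 1)
       = 245/18 - 245*exp(-18*t/5)/18.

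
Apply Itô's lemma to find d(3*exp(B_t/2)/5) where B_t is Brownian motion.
d(3*exp(B_t/2)/5) = (3*exp(B_t/2)/40) dt + (3*exp(B_t/2)/10) dB_t

Itô's formula for f(B_t) gives d f(B_t) = f'(B_t) dB_t + (1/2) f''(B_t) dt. Compute derivatives of f(x) = 3*exp(x/2)/5:
  f'(x)  = 3*exp(x/2)/10
  f''(x) = 3*exp(x/2)/20
Substitute x = B_t and multiply the f'' term by 1/2:
  drift     = (1/2) * (3*exp(x/2)/20) evaluated at B_t = 3*exp(B_t/2)/40
  diffusion = (3*exp(x/2)/10) evaluated at B_t = 3*exp(B_t/2)/10
Therefore d(3*exp(B_t/2)/5) = (3*exp(B_t/2)/40) dt + (3*exp(B_t/2)/10) dB_t.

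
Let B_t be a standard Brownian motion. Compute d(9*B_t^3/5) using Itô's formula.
d(9*B_t^3/5) = (27*B_t/5) dt + (27*B_t^2/5) dB_t

Itô's formula for f(B_t) gives d f(B_t) = f'(B_t) dB_t + (1/2) f''(B_t) dt. Compute derivatives of f(x) = 9*x^3/5:
  f'(x)  = 27*x^2/5
  f''(x) = 54*x/5
Substitute x = B_t and multiply the f'' term by 1/2:
  drift     = (1/2) * (54*x/5) evaluated at B_t = 27*B_t/5
  diffusion = (27*x^2/5) evaluated at B_t = 27*B_t^2/5
Therefore d(9*B_t^3/5) = (27*B_t/5) dt + (27*B_t^2/5) dB_t.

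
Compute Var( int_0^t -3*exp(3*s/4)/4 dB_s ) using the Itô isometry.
Var = 3*exp(3*t/2)/8 - 3/8

The Itô integral of a deterministic integrand f(s) has mean 0 because each increment f(s) * (B_{s+ds} - B_s) has mean 0. By the Itô isometry:
  Var( int_0^t f(s) dB_s ) = E[ (int_0^t f(s) dB_s)^2 ] = int_0^t f(s)^2 ds.
Here f(s) = -3*exp(3*s/4)/4, so f(s)^2 = 9*exp(3*s/2)/16. Integrate:
  int_0^t (9*exp(3*s/2)/16) ds = 3*exp(3*t/2)/8 - 3/8.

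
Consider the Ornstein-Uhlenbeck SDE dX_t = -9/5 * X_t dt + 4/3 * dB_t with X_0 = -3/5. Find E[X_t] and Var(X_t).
E[X_t] = -3*exp(-9*t/5)/5; Var(X_t) = 40/81 - 40*exp(-18*t/5)/81

The OU SDE dX = -theta X dt + sigma dB admits the integrating factor exp(theta t): d(exp(theta t) X_t) = sigma exp(theta t) dB_t. Integrating from 0 to t:
  X_t = x_0 * exp(-theta t) + sigma * int_0^t exp(-theta (t-s)) dB_s.
The Itô integral has mean 0 and (by the Itô isometry) variance sigma^2 * int_0^t exp(-2 theta (t - s)) ds = sigma^2 * (1 - exp(-2 theta t)) / (2 theta).
With theta = 9/5, sigma = 4/3, x_0 = -3/5:
  E[X_t] = -3/5 * exp(-9/5 t) = -3*exp(-9*t/5)/5
  Var(X_t) = (4/3)^2 * (1 - exp(-2*9/5 t)) / (2 * 9/5) = 40/81 - 40*exp(-18*t/5)/81.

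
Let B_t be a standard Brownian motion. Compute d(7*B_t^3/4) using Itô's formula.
d(7*B_t^3/4) = (21*B_t/4) dt + (21*B_t^2/4) dB_t

Itô's formula for f(B_t) gives d f(B_t) = f'(B_t) dB_t + (1/2) f''(B_t) dt. Compute derivatives of f(x) = 7*x^3/4:
  f'(x)  = 21*x^2/4
  f''(x) = 21*x/2
Substitute x = B_t and multiply the f'' term by 1/2:
  drift     = (1/2) * (21*x/2) evaluated at B_t = 21*B_t/4
  diffusion = (21*x^2/4) evaluated at B_t = 21*B_t^2/4
Therefore d(7*B_t^3/4) = (21*B_t/4) dt + (21*B_t^2/4) dB_t.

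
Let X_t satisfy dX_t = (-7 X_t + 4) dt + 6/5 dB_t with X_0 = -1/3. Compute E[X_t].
E[X_t] = 4/7 - 19*exp(-7*t)/21

Taking expectations and using E[dB_t] = 0, the mean m(t) = E[X_t] satisfies the ODE m'(t) = a m(t) + b with m(0) = x_0. With a = -7, b = 4, x_0 = -1/3, the solution is
  m(t) = x_0 * exp(a t) + (b/a) * (exp(a t) - 1)
       = (-1/3) * exp((-7) t) + (4/(-7)) * (exp((-7) t) - 1)
       = 4/7 - 19*exp(-7*t)/21.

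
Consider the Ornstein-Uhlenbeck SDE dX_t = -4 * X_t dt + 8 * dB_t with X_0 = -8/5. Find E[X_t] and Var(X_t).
E[X_t] = -8*exp(-4*t)/5; Var(X_t) = 8 - 8*exp(-8*t)

The OU SDE dX = -theta X dt + sigma dB admits the integrating factor exp(theta t): d(exp(theta t) X_t) = sigma exp(theta t) dB_t. Integrating from 0 to t:
  X_t = x_0 * exp(-theta t) + sigma * int_0^t exp(-theta (t-s)) dB_s.
The Itô integral has mean 0 and (by the Itô isometry) variance sigma^2 * int_0^t exp(-2 theta (t - s)) ds = sigma^2 * (1 - exp(-2 theta t)) / (2 theta).
With theta = 4, sigma = 8, x_0 = -8/5:
  E[X_t] = -8/5 * exp(-4 t) = -8*exp(-4*t)/5
  Var(X_t) = (8)^2 * (1 - exp(-2*4 t)) / (2 * 4) = 8 - 8*exp(-8*t).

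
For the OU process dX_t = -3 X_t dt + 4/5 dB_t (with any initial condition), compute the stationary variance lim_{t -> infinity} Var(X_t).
lim Var(X_t) = 8/75

The OU SDE dX = -theta X dt + sigma dB admits the integrating factor exp(theta t): d(exp(theta t) X_t) = sigma exp(theta t) dB_t. Integrating from 0 to t gives X_t = x_0 * exp(-theta t) + sigma * int_0^t exp(-theta (t-s)) dB_s for any initial x_0. The Itô integral has variance (by the Itô isometry) sigma^2 * int_0^t exp(-2 theta (t - s)) ds = sigma^2 * (1 - exp(-2 theta t)) / (2 theta), independent of x_0.
With theta = 3, sigma = 4/5:
  Var(X_t) = (4/5)^2 * (1 - exp(-2*3 t)) / (2 * 3) = 8/75 - 8*exp(-6*t)/75.
As t -> infinity, exp(-2*3 t) -> 0, so the stationary variance is sigma^2 / (2 theta) = 8/75.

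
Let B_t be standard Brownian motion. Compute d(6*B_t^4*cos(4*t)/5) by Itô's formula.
d(6*B_t^4*cos(4*t)/5) = (12*B_t^2*(-2*B_t^2*sin(4*t) + 3*cos(4*t))/5) dt + (24*B_t^3*cos(4*t)/5) dB_t

Itô's formula for f(t, x): d f(t, B_t) = (f_t + (1/2) f_xx) dt + f_x dB_t. Compute partials of f(t, x) = 6*x^4*cos(4*t)/5:
  f_t(t,x)  = -24*x^4*sin(4*t)/5
  f_x(t,x)  = 24*x^3*cos(4*t)/5
  f_xx(t,x) = 72*x^2*cos(4*t)/5
Assemble drift = f_t + (1/2) f_xx = 12*x^2*(-2*x^2*sin(4*t) + 3*cos(4*t))/5 and diffusion = f_x = 24*x^3*cos(4*t)/5. Substituting x = B_t:
  d(6*B_t^4*cos(4*t)/5) = (12*B_t^2*(-2*B_t^2*sin(4*t) + 3*cos(4*t))/5) dt + (24*B_t^3*cos(4*t)/5) dB_t.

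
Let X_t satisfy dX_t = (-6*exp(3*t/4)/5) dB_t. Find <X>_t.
<X>_t = 24*exp(3*t/2)/25 - 24/25

For an Itô process dX_t = a(t) dt + b(t) dB_t, the quadratic variation is <X>_t = int_0^t b(s)^2 ds (the drift term does not contribute). Here b(s) = -6*exp(3*s/4)/5, so
  b(s)^2 = 36*exp(3*s/2)/25.
Integrating from 0 to t:
  <X>_t = int_0^t (36*exp(3*s/2)/25) ds = 24*exp(3*t/2)/25 - 24/25.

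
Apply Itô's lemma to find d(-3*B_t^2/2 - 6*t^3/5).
d(-3*B_t^2/2 - 6*t^3/5) = (-18*t^2/5 - 3/2) dt + (-3*B_t) dB_t

Itô's formula for f(t, x): d f(t, B_t) = (f_t + (1/2) f_xx) dt + f_x dB_t. Compute partials of f(t, x) = -6*t^3/5 - 3*x^2/2:
  f_t(t,x)  = -18*t^2/5
  f_x(t,x)  = -3*x
  f_xx(t,x) = -3
Assemble drift = f_t + (1/2) f_xx = -18*t^2/5 - 3/2 and diffusion = f_x = -3*x. Substituting x = B_t:
  d(-3*B_t^2/2 - 6*t^3/5) = (-18*t^2/5 - 3/2) dt + (-3*B_t) dB_t.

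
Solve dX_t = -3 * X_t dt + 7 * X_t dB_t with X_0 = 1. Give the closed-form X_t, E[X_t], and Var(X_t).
X_t = 1 * exp((-55/2) t + (7) B_t); E[X_t] = exp(-3*t); Var(X_t) = (exp(49*t) - 1)*exp(-6*t)

For GBM dX = mu X dt + sigma X dB with X_0 = x_0, apply Itô to Y = log X: dY = (mu - sigma^2/2) dt + sigma dB, so Y_t = log(x_0) + (mu - sigma^2/2) t + sigma B_t and hence X_t = x_0 * exp((mu - sigma^2/2) t + sigma B_t).
With mu = -3, sigma = 7, x_0 = 1, this gives:
  X_t = 1 * exp((-55/2) * t + (7) * B_t).
Since sigma*B_t ~ Normal(0, sigma^2 t), E[exp(sigma*B_t)] = exp(sigma^2 t / 2); so E[X_t] = x_0 * exp((mu - sigma^2/2) t) * exp(sigma^2 t / 2) = x_0 * exp(mu t) = exp(-3*t).
Var(X_t) = E[X_t^2] - (E[X_t])^2 = x_0^2 * exp(2 mu t) * (exp(sigma^2 t) - 1) = (exp(49*t) - 1)*exp(-6*t).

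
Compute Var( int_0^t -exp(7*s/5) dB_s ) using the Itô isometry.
Var = 5*exp(14*t/5)/14 - 5/14

The Itô integral of a deterministic integrand f(s) has mean 0 because each increment f(s) * (B_{s+ds} - B_s) has mean 0. By the Itô isometry:
  Var( int_0^t f(s) dB_s ) = E[ (int_0^t f(s) dB_s)^2 ] = int_0^t f(s)^2 ds.
Here f(s) = -exp(7*s/5), so f(s)^2 = exp(14*s/5). Integrate:
  int_0^t (exp(14*s/5)) ds = 5*exp(14*t/5)/14 - 5/14.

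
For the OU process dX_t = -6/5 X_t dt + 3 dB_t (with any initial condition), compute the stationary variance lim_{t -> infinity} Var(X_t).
lim Var(X_t) = 15/4

The OU SDE dX = -theta X dt + sigma dB admits the integrating factor exp(theta t): d(exp(theta t) X_t) = sigma exp(theta t) dB_t. Integrating from 0 to t gives X_t = x_0 * exp(-theta t) + sigma * int_0^t exp(-theta (t-s)) dB_s for any initial x_0. The Itô integral has variance (by the Itô isometry) sigma^2 * int_0^t exp(-2 theta (t - s)) ds = sigma^2 * (1 - exp(-2 theta t)) / (2 theta), independent of x_0.
With theta = 6/5, sigma = 3:
  Var(X_t) = (3)^2 * (1 - exp(-2*6/5 t)) / (2 * 6/5) = 15/4 - 15*exp(-12*t/5)/4.
As t -> infinity, exp(-2*6/5 t) -> 0, so the stationary variance is sigma^2 / (2 theta) = 15/4.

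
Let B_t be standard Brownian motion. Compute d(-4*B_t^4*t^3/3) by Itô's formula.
d(-4*B_t^4*t^3/3) = (4*B_t^2*t^2*(-B_t^2 - 2*t)) dt + (-16*B_t^3*t^3/3) dB_t

Itô's formula for f(t, x): d f(t, B_t) = (f_t + (1/2) f_xx) dt + f_x dB_t. Compute partials of f(t, x) = -4*t^3*x^4/3:
  f_t(t,x)  = -4*t^2*x^4
  f_x(t,x)  = -16*t^3*x^3/3
  f_xx(t,x) = -16*t^3*x^2
Assemble drift = f_t + (1/2) f_xx = 4*t^2*x^2*(-2*t - x^2) and diffusion = f_x = -16*t^3*x^3/3. Substituting x = B_t:
  d(-4*B_t^4*t^3/3) = (4*B_t^2*t^2*(-B_t^2 - 2*t)) dt + (-16*B_t^3*t^3/3) dB_t.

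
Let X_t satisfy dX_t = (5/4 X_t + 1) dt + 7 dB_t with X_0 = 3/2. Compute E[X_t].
E[X_t] = 23*exp(5*t/4)/10 - 4/5

Taking expectations and using E[dB_t] = 0, the mean m(t) = E[X_t] satisfies the ODE m'(t) = a m(t) + b with m(0) = x_0. With a = 5/4, b = 1, x_0 = 3/2, the solution is
  m(t) = x_0 * exp(a t) + (b/a) * (exp(a t) - 1)
       = (3/2) * exp((5/4) t) + (1/(5/4)) * (exp((5/4) t) - 1)
       = 23*exp(5*t/4)/10 - 4/5.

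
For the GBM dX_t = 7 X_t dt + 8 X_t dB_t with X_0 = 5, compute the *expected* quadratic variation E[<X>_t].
E[<X>_t] = 800*exp(78*t)/39 - 800/39

<X>_t = int_0^t (8 * X_s)^2 ds. Taking expectation inside the integral: E[<X>_t] = 8^2 * int_0^t E[X_s^2] ds. For GBM, E[X_s^2] = x_0^2 * exp((2 mu + sigma^2) s). Integrating:
  E[<X>_t] = 8^2 * 5^2 * (exp((2*7 + 8^2) t) - 1) / (2*7 + 8^2)
           = 8^2 * 5^2 * (exp(78 t) - 1) / 78 = 800*exp(78*t)/39 - 800/39.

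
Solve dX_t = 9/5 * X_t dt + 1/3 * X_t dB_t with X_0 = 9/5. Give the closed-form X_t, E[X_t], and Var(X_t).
X_t = 9/5 * exp((157/90) t + (1/3) B_t); E[X_t] = 9*exp(9*t/5)/5; Var(X_t) = 81*(exp(t/9) - 1)*exp(18*t/5)/25

For GBM dX = mu X dt + sigma X dB with X_0 = x_0, apply Itô to Y = log X: dY = (mu - sigma^2/2) dt + sigma dB, so Y_t = log(x_0) + (mu - sigma^2/2) t + sigma B_t and hence X_t = x_0 * exp((mu - sigma^2/2) t + sigma B_t).
With mu = 9/5, sigma = 1/3, x_0 = 9/5, this gives:
  X_t = 9/5 * exp((157/90) * t + (1/3) * B_t).
Since sigma*B_t ~ Normal(0, sigma^2 t), E[exp(sigma*B_t)] = exp(sigma^2 t / 2); so E[X_t] = x_0 * exp((mu - sigma^2/2) t) * exp(sigma^2 t / 2) = x_0 * exp(mu t) = 9*exp(9*t/5)/5.
Var(X_t) = E[X_t^2] - (E[X_t])^2 = x_0^2 * exp(2 mu t) * (exp(sigma^2 t) - 1) = 81*(exp(t/9) - 1)*exp(18*t/5)/25.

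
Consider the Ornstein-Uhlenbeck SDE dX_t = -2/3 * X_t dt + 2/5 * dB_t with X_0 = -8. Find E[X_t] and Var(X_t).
E[X_t] = -8*exp(-2*t/3); Var(X_t) = 3/25 - 3*exp(-4*t/3)/25

The OU SDE dX = -theta X dt + sigma dB admits the integrating factor exp(theta t): d(exp(theta t) X_t) = sigma exp(theta t) dB_t. Integrating from 0 to t:
  X_t = x_0 * exp(-theta t) + sigma * int_0^t exp(-theta (t-s)) dB_s.
The Itô integral has mean 0 and (by the Itô isometry) variance sigma^2 * int_0^t exp(-2 theta (t - s)) ds = sigma^2 * (1 - exp(-2 theta t)) / (2 theta).
With theta = 2/3, sigma = 2/5, x_0 = -8:
  E[X_t] = -8 * exp(-2/3 t) = -8*exp(-2*t/3)
  Var(X_t) = (2/5)^2 * (1 - exp(-2*2/3 t)) / (2 * 2/3) = 3/25 - 3*exp(-4*t/3)/25.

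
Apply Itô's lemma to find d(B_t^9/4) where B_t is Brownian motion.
d(B_t^9/4) = (9*B_t^7) dt + (9*B_t^8/4) dB_t

Itô's formula for f(B_t) gives d f(B_t) = f'(B_t) dB_t + (1/2) f''(B_t) dt. Compute derivatives of f(x) = x^9/4:
  f'(x)  = 9*x^8/4
  f''(x) = 18*x^7
Substitute x = B_t and multiply the f'' term by 1/2:
  drift     = (1/2) * (18*x^7) evaluated at B_t = 9*B_t^7
  diffusion = (9*x^8/4) evaluated at B_t = 9*B_t^8/4
Therefore d(B_t^9/4) = (9*B_t^7) dt + (9*B_t^8/4) dB_t.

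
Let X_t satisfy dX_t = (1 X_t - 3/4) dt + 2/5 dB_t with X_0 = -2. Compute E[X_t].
E[X_t] = 3/4 - 11*exp(t)/4

Taking expectations and using E[dB_t] = 0, the mean m(t) = E[X_t] satisfies the ODE m'(t) = a m(t) + b with m(0) = x_0. With a = 1, b = -3/4, x_0 = -2, the solution is
  m(t) = x_0 * exp(a t) + (b/a) * (exp(a t) - 1)
       = (-2) * exp(1 t) + ((-3/4)/1) * (exp(1 t) - 1)
       = 3/4 - 11*exp(t)/4.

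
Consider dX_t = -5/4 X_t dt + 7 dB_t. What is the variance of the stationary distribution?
lim Var(X_t) = 98/5

The OU SDE dX = -theta X dt + sigma dB admits the integrating factor exp(theta t): d(exp(theta t) X_t) = sigma exp(theta t) dB_t. Integrating from 0 to t gives X_t = x_0 * exp(-theta t) + sigma * int_0^t exp(-theta (t-s)) dB_s for any initial x_0. The Itô integral has variance (by the Itô isometry) sigma^2 * int_0^t exp(-2 theta (t - s)) ds = sigma^2 * (1 - exp(-2 theta t)) / (2 theta), independent of x_0.
With theta = 5/4, sigma = 7:
  Var(X_t) = (7)^2 * (1 - exp(-2*5/4 t)) / (2 * 5/4) = 98/5 - 98*exp(-5*t/2)/5.
As t -> infinity, exp(-2*5/4 t) -> 0, so the stationary variance is sigma^2 / (2 theta) = 98/5.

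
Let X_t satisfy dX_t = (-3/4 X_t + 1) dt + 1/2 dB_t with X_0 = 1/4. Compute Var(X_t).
Var(X_t) = 1/6 - exp(-3*t/2)/6

The variance V(t) = Var(X_t) satisfies V'(t) = 2 a V(t) + c^2 with V(0) = 0 (drift coefficient is linear in X, diffusion is constant). With a = -3/4, c = 1/2, the solution is
  V(t) = (c^2 / (2 a)) * (exp(2 a t) - 1)
       = ((1/2)^2 / (2*(-3/4))) * (exp((-3/2) t) - 1)
       = 1/6 - exp(-3*t/2)/6.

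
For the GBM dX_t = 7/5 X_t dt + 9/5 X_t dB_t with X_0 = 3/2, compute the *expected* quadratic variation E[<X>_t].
E[<X>_t] = 729*exp(151*t/25)/604 - 729/604

<X>_t = int_0^t ((9/5) * X_s)^2 ds. Taking expectation inside the integral: E[<X>_t] = (9/5)^2 * int_0^t E[X_s^2] ds. For GBM, E[X_s^2] = x_0^2 * exp((2 mu + sigma^2) s). Integrating:
  E[<X>_t] = (9/5)^2 * (3/2)^2 * (exp((2*(7/5) + (9/5)^2) t) - 1) / (2*(7/5) + (9/5)^2)
           = (9/5)^2 * (3/2)^2 * (exp((151/25) t) - 1) / (151/25) = 729*exp(151*t/25)/604 - 729/604.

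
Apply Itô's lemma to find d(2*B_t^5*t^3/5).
d(2*B_t^5*t^3/5) = (B_t^3*t^2*(6*B_t^2/5 + 4*t)) dt + (2*B_t^4*t^3) dB_t

Itô's formula for f(t, x): d f(t, B_t) = (f_t + (1/2) f_xx) dt + f_x dB_t. Compute partials of f(t, x) = 2*t^3*x^5/5:
  f_t(t,x)  = 6*t^2*x^5/5
  f_x(t,x)  = 2*t^3*x^4
  f_xx(t,x) = 8*t^3*x^3
Assemble drift = f_t + (1/2) f_xx = t^2*x^3*(4*t + 6*x^2/5) and diffusion = f_x = 2*t^3*x^4. Substituting x = B_t:
  d(2*B_t^5*t^3/5) = (B_t^3*t^2*(6*B_t^2/5 + 4*t)) dt + (2*B_t^4*t^3) dB_t.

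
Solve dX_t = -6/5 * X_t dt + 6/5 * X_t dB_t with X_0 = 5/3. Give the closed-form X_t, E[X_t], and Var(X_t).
X_t = 5/3 * exp((-48/25) t + (6/5) B_t); E[X_t] = 5*exp(-6*t/5)/3; Var(X_t) = (25*exp(36*t/25) - 25)*exp(-12*t/5)/9

For GBM dX = mu X dt + sigma X dB with X_0 = x_0, apply Itô to Y = log X: dY = (mu - sigma^2/2) dt + sigma dB, so Y_t = log(x_0) + (mu - sigma^2/2) t + sigma B_t and hence X_t = x_0 * exp((mu - sigma^2/2) t + sigma B_t).
With mu = -6/5, sigma = 6/5, x_0 = 5/3, this gives:
  X_t = 5/3 * exp((-48/25) * t + (6/5) * B_t).
Since sigma*B_t ~ Normal(0, sigma^2 t), E[exp(sigma*B_t)] = exp(sigma^2 t / 2); so E[X_t] = x_0 * exp((mu - sigma^2/2) t) * exp(sigma^2 t / 2) = x_0 * exp(mu t) = 5*exp(-6*t/5)/3.
Var(X_t) = E[X_t^2] - (E[X_t])^2 = x_0^2 * exp(2 mu t) * (exp(sigma^2 t) - 1) = (25*exp(36*t/25) - 25)*exp(-12*t/5)/9.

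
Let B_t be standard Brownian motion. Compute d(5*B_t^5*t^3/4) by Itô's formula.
d(5*B_t^5*t^3/4) = (5*B_t^3*t^2*(3*B_t^2 + 10*t)/4) dt + (25*B_t^4*t^3/4) dB_t

Itô's formula for f(t, x): d f(t, B_t) = (f_t + (1/2) f_xx) dt + f_x dB_t. Compute partials of f(t, x) = 5*t^3*x^5/4:
  f_t(t,x)  = 15*t^2*x^5/4
  f_x(t,x)  = 25*t^3*x^4/4
  f_xx(t,x) = 25*t^3*x^3
Assemble drift = f_t + (1/2) f_xx = 5*t^2*x^3*(10*t + 3*x^2)/4 and diffusion = f_x = 25*t^3*x^4/4. Substituting x = B_t:
  d(5*B_t^5*t^3/4) = (5*B_t^3*t^2*(3*B_t^2 + 10*t)/4) dt + (25*B_t^4*t^3/4) dB_t.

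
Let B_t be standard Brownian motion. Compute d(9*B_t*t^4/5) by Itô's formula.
d(9*B_t*t^4/5) = (36*B_t*t^3/5) dt + (9*t^4/5) dB_t

Itô's formula for f(t, x): d f(t, B_t) = (f_t + (1/2) f_xx) dt + f_x dB_t. Compute partials of f(t, x) = 9*t^4*x/5:
  f_t(t,x)  = 36*t^3*x/5
  f_x(t,x)  = 9*t^4/5
  f_xx(t,x) = 0
Assemble drift = f_t + (1/2) f_xx = 36*t^3*x/5 and diffusion = f_x = 9*t^4/5. Substituting x = B_t:
  d(9*B_t*t^4/5) = (36*B_t*t^3/5) dt + (9*t^4/5) dB_t.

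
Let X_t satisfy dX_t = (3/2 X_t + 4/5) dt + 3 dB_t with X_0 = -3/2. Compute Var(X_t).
Var(X_t) = 3*exp(3*t) - 3

The variance V(t) = Var(X_t) satisfies V'(t) = 2 a V(t) + c^2 with V(0) = 0 (drift coefficient is linear in X, diffusion is constant). With a = 3/2, c = 3, the solution is
  V(t) = (c^2 / (2 a)) * (exp(2 a t) - 1)
       = (3^2 / (2*(3/2))) * (exp(3 t) - 1)
       = 3*exp(3*t) - 3.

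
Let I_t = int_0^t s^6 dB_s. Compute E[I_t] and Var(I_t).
E[I_t] = 0; Var(I_t) = t^13/13

The Itô integral of a deterministic integrand f(s) has mean 0 because each increment f(s) * (B_{s+ds} - B_s) has mean 0. By the Itô isometry:
  Var( int_0^t f(s) dB_s ) = E[ (int_0^t f(s) dB_s)^2 ] = int_0^t f(s)^2 ds.
Here f(s) = s^6, so f(s)^2 = s^12. Integrate:
  int_0^t (s^12) ds = t^13/13.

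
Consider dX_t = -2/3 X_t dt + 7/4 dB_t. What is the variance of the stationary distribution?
lim Var(X_t) = 147/64

The OU SDE dX = -theta X dt + sigma dB admits the integrating factor exp(theta t): d(exp(theta t) X_t) = sigma exp(theta t) dB_t. Integrating from 0 to t gives X_t = x_0 * exp(-theta t) + sigma * int_0^t exp(-theta (t-s)) dB_s for any initial x_0. The Itô integral has variance (by the Itô isometry) sigma^2 * int_0^t exp(-2 theta (t - s)) ds = sigma^2 * (1 - exp(-2 theta t)) / (2 theta), independent of x_0.
With theta = 2/3, sigma = 7/4:
  Var(X_t) = (7/4)^2 * (1 - exp(-2*2/3 t)) / (2 * 2/3) = 147/64 - 147*exp(-4*t/3)/64.
As t -> infinity, exp(-2*2/3 t) -> 0, so the stationary variance is sigma^2 / (2 theta) = 147/64.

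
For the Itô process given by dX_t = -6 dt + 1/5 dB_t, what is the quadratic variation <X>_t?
<X>_t = t/25

For an Itô process dX_t = a(t) dt + b(t) dB_t, the quadratic variation is <X>_t = int_0^t b(s)^2 ds (the drift term does not contribute). Here b(s) = 1/5, so
  b(s)^2 = 1/25.
Integrating from 0 to t:
  <X>_t = int_0^t (1/25) ds = t/25.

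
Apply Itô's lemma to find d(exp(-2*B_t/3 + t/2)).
d(exp(-2*B_t/3 + t/2)) = (13*exp(-2*B_t/3 + t/2)/18) dt + (-2*exp(-2*B_t/3 + t/2)/3) dB_t

Itô's formula for f(t, x): d f(t, B_t) = (f_t + (1/2) f_xx) dt + f_x dB_t. Compute partials of f(t, x) = exp(t/2 - 2*x/3):
  f_t(t,x)  = exp(t/2 - 2*x/3)/2
  f_x(t,x)  = -2*exp(t/2 - 2*x/3)/3
  f_xx(t,x) = 4*exp(t/2 - 2*x/3)/9
Assemble drift = f_t + (1/2) f_xx = 13*exp(t/2 - 2*x/3)/18 and diffusion = f_x = -2*exp(t/2 - 2*x/3)/3. Substituting x = B_t:
  d(exp(-2*B_t/3 + t/2)) = (13*exp(-2*B_t/3 + t/2)/18) dt + (-2*exp(-2*B_t/3 + t/2)/3) dB_t.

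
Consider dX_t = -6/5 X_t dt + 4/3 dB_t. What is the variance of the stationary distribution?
lim Var(X_t) = 20/27

The OU SDE dX = -theta X dt + sigma dB admits the integrating factor exp(theta t): d(exp(theta t) X_t) = sigma exp(theta t) dB_t. Integrating from 0 to t gives X_t = x_0 * exp(-theta t) + sigma * int_0^t exp(-theta (t-s)) dB_s for any initial x_0. The Itô integral has variance (by the Itô isometry) sigma^2 * int_0^t exp(-2 theta (t - s)) ds = sigma^2 * (1 - exp(-2 theta t)) / (2 theta), independent of x_0.
With theta = 6/5, sigma = 4/3:
  Var(X_t) = (4/3)^2 * (1 - exp(-2*6/5 t)) / (2 * 6/5) = 20/27 - 20*exp(-12*t/5)/27.
As t -> infinity, exp(-2*6/5 t) -> 0, so the stationary variance is sigma^2 / (2 theta) = 20/27.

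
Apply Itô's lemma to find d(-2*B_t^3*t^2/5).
d(-2*B_t^3*t^2/5) = (2*B_t*t*(-2*B_t^2 - 3*t)/5) dt + (-6*B_t^2*t^2/5) dB_t

Itô's formula for f(t, x): d f(t, B_t) = (f_t + (1/2) f_xx) dt + f_x dB_t. Compute partials of f(t, x) = -2*t^2*x^3/5:
  f_t(t,x)  = -4*t*x^3/5
  f_x(t,x)  = -6*t^2*x^2/5
  f_xx(t,x) = -12*t^2*x/5
Assemble drift = f_t + (1/2) f_xx = 2*t*x*(-3*t - 2*x^2)/5 and diffusion = f_x = -6*t^2*x^2/5. Substituting x = B_t:
  d(-2*B_t^3*t^2/5) = (2*B_t*t*(-2*B_t^2 - 3*t)/5) dt + (-6*B_t^2*t^2/5) dB_t.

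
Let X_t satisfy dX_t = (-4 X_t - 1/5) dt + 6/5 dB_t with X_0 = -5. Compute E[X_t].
E[X_t] = -1/20 - 99*exp(-4*t)/20

Taking expectations and using E[dB_t] = 0, the mean m(t) = E[X_t] satisfies the ODE m'(t) = a m(t) + b with m(0) = x_0. With a = -4, b = -1/5, x_0 = -5, the solution is
  m(t) = x_0 * exp(a t) + (b/a) * (exp(a t) - 1)
       = (-5) * exp((-4) t) + ((-1/5)/(-4)) * (exp((-4) t) - 1)
       = -1/20 - 99*exp(-4*t)/20.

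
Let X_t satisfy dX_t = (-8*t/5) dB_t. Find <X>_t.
<X>_t = 64*t^3/75

For an Itô process dX_t = a(t) dt + b(t) dB_t, the quadratic variation is <X>_t = int_0^t b(s)^2 ds (the drift term does not contribute). Here b(s) = -8*s/5, so
  b(s)^2 = 64*s^2/25.
Integrating from 0 to t:
  <X>_t = int_0^t (64*s^2/25) ds = 64*t^3/75.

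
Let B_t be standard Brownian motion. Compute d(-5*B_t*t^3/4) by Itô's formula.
d(-5*B_t*t^3/4) = (-15*B_t*t^2/4) dt + (-5*t^3/4) dB_t

Itô's formula for f(t, x): d f(t, B_t) = (f_t + (1/2) f_xx) dt + f_x dB_t. Compute partials of f(t, x) = -5*t^3*x/4:
  f_t(t,x)  = -15*t^2*x/4
  f_x(t,x)  = -5*t^3/4
  f_xx(t,x) = 0
Assemble drift = f_t + (1/2) f_xx = -15*t^2*x/4 and diffusion = f_x = -5*t^3/4. Substituting x = B_t:
  d(-5*B_t*t^3/4) = (-15*B_t*t^2/4) dt + (-5*t^3/4) dB_t.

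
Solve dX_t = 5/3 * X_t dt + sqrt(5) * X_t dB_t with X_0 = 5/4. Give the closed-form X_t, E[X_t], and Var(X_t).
X_t = 5/4 * exp((-5/6) t + (sqrt(5)) B_t); E[X_t] = 5*exp(5*t/3)/4; Var(X_t) = 25*(exp(5*t) - 1)*exp(10*t/3)/16

For GBM dX = mu X dt + sigma X dB with X_0 = x_0, apply Itô to Y = log X: dY = (mu - sigma^2/2) dt + sigma dB, so Y_t = log(x_0) + (mu - sigma^2/2) t + sigma B_t and hence X_t = x_0 * exp((mu - sigma^2/2) t + sigma B_t).
With mu = 5/3, sigma = sqrt(5), x_0 = 5/4, this gives:
  X_t = 5/4 * exp((-5/6) * t + (sqrt(5)) * B_t).
Since sigma*B_t ~ Normal(0, sigma^2 t), E[exp(sigma*B_t)] = exp(sigma^2 t / 2); so E[X_t] = x_0 * exp((mu - sigma^2/2) t) * exp(sigma^2 t / 2) = x_0 * exp(mu t) = 5*exp(5*t/3)/4.
Var(X_t) = E[X_t^2] - (E[X_t])^2 = x_0^2 * exp(2 mu t) * (exp(sigma^2 t) - 1) = 25*(exp(5*t) - 1)*exp(10*t/3)/16.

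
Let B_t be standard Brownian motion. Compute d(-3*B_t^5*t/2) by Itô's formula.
d(-3*B_t^5*t/2) = (3*B_t^3*(-B_t^2 - 10*t)/2) dt + (-15*B_t^4*t/2) dB_t

Itô's formula for f(t, x): d f(t, B_t) = (f_t + (1/2) f_xx) dt + f_x dB_t. Compute partials of f(t, x) = -3*t*x^5/2:
  f_t(t,x)  = -3*x^5/2
  f_x(t,x)  = -15*t*x^4/2
  f_xx(t,x) = -30*t*x^3
Assemble drift = f_t + (1/2) f_xx = 3*x^3*(-10*t - x^2)/2 and diffusion = f_x = -15*t*x^4/2. Substituting x = B_t:
  d(-3*B_t^5*t/2) = (3*B_t^3*(-B_t^2 - 10*t)/2) dt + (-15*B_t^4*t/2) dB_t.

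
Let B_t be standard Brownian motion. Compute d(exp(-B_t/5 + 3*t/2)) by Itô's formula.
d(exp(-B_t/5 + 3*t/2)) = (38*exp(-B_t/5 + 3*t/2)/25) dt + (-exp(-B_t/5 + 3*t/2)/5) dB_t

Itô's formula for f(t, x): d f(t, B_t) = (f_t + (1/2) f_xx) dt + f_x dB_t. Compute partials of f(t, x) = exp(3*t/2 - x/5):
  f_t(t,x)  = 3*exp(3*t/2 - x/5)/2
  f_x(t,x)  = -exp(3*t/2 - x/5)/5
  f_xx(t,x) = exp(3*t/2 - x/5)/25
Assemble drift = f_t + (1/2) f_xx = 38*exp(3*t/2 - x/5)/25 and diffusion = f_x = -exp(3*t/2 - x/5)/5. Substituting x = B_t:
  d(exp(-B_t/5 + 3*t/2)) = (38*exp(-B_t/5 + 3*t/2)/25) dt + (-exp(-B_t/5 + 3*t/2)/5) dB_t.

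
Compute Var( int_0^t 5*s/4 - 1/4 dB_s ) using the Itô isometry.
Var = t*(25*t^2 - 15*t + 3)/48

The Itô integral of a deterministic integrand f(s) has mean 0 because each increment f(s) * (B_{s+ds} - B_s) has mean 0. By the Itô isometry:
  Var( int_0^t f(s) dB_s ) = E[ (int_0^t f(s) dB_s)^2 ] = int_0^t f(s)^2 ds.
Here f(s) = 5*s/4 - 1/4, so f(s)^2 = (5*s - 1)^2/16. Integrate:
  int_0^t ((5*s - 1)^2/16) ds = t*(25*t^2 - 15*t + 3)/48.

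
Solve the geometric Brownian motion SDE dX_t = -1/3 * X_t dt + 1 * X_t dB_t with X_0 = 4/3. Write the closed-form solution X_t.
X_t = 4/3 * exp((-5/6) * t + (1) * B_t)

For GBM dX = mu X dt + sigma X dB with X_0 = x_0, apply Itô to Y = log X: dY = (mu - sigma^2/2) dt + sigma dB, so Y_t = log(x_0) + (mu - sigma^2/2) t + sigma B_t and hence X_t = x_0 * exp((mu - sigma^2/2) t + sigma B_t).
With mu = -1/3, sigma = 1, x_0 = 4/3, this gives:
  X_t = 4/3 * exp((-5/6) * t + (1) * B_t).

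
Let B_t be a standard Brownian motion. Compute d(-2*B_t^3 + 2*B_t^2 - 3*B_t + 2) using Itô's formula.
d(-2*B_t^3 + 2*B_t^2 - 3*B_t + 2) = (2 - 6*B_t) dt + (-6*B_t^2 + 4*B_t - 3) dB_t

Itô's formula for f(B_t) gives d f(B_t) = f'(B_t) dB_t + (1/2) f''(B_t) dt. Compute derivatives of f(x) = -2*x^3 + 2*x^2 - 3*x + 2:
  f'(x)  = -6*x^2 + 4*x - 3
  f''(x) = 4 - 12*x
Substitute x = B_t and multiply the f'' term by 1/2:
  drift     = (1/2) * (4 - 12*x) evaluated at B_t = 2 - 6*B_t
  diffusion = (-6*x^2 + 4*x - 3) evaluated at B_t = -6*B_t^2 + 4*B_t - 3
Therefore d(-2*B_t^3 + 2*B_t^2 - 3*B_t + 2) = (2 - 6*B_t) dt + (-6*B_t^2 + 4*B_t - 3) dB_t.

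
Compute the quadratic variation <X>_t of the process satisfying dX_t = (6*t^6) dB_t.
<X>_t = 36*t^13/13

For an Itô process dX_t = a(t) dt + b(t) dB_t, the quadratic variation is <X>_t = int_0^t b(s)^2 ds (the drift term does not contribute). Here b(s) = 6*s^6, so
  b(s)^2 = 36*s^12.
Integrating from 0 to t:
  <X>_t = int_0^t (36*s^12) ds = 36*t^13/13.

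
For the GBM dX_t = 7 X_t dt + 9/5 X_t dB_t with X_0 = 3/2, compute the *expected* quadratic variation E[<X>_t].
E[<X>_t] = 729*exp(431*t/25)/1724 - 729/1724

<X>_t = int_0^t ((9/5) * X_s)^2 ds. Taking expectation inside the integral: E[<X>_t] = (9/5)^2 * int_0^t E[X_s^2] ds. For GBM, E[X_s^2] = x_0^2 * exp((2 mu + sigma^2) s). Integrating:
  E[<X>_t] = (9/5)^2 * (3/2)^2 * (exp((2*7 + (9/5)^2) t) - 1) / (2*7 + (9/5)^2)
           = (9/5)^2 * (3/2)^2 * (exp((431/25) t) - 1) / (431/25) = 729*exp(431*t/25)/1724 - 729/1724.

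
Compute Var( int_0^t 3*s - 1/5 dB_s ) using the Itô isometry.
Var = t*(75*t^2 - 15*t + 1)/25

The Itô integral of a deterministic integrand f(s) has mean 0 because each increment f(s) * (B_{s+ds} - B_s) has mean 0. By the Itô isometry:
  Var( int_0^t f(s) dB_s ) = E[ (int_0^t f(s) dB_s)^2 ] = int_0^t f(s)^2 ds.
Here f(s) = 3*s - 1/5, so f(s)^2 = (15*s - 1)^2/25. Integrate:
  int_0^t ((15*s - 1)^2/25) ds = t*(75*t^2 - 15*t + 1)/25.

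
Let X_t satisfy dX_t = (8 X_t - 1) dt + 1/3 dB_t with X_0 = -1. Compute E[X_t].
E[X_t] = 1/8 - 9*exp(8*t)/8

Taking expectations and using E[dB_t] = 0, the mean m(t) = E[X_t] satisfies the ODE m'(t) = a m(t) + b with m(0) = x_0. With a = 8, b = -1, x_0 = -1, the solution is
  m(t) = x_0 * exp(a t) + (b/a) * (exp(a t) - 1)
       = (-1) * exp(8 t) + ((-1)/8) * (exp(8 t) - 1)
       = 1/8 - 9*exp(8*t)/8.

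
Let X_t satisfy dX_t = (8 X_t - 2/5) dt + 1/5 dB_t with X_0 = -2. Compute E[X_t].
E[X_t] = 1/20 - 41*exp(8*t)/20

Taking expectations and using E[dB_t] = 0, the mean m(t) = E[X_t] satisfies the ODE m'(t) = a m(t) + b with m(0) = x_0. With a = 8, b = -2/5, x_0 = -2, the solution is
  m(t) = x_0 * exp(a t) + (b/a) * (exp(a t) - 1)
       = (-2) * exp(8 t) + ((-2/5)/8) * (exp(8 t) - 1)
       = 1/20 - 41*exp(8*t)/20.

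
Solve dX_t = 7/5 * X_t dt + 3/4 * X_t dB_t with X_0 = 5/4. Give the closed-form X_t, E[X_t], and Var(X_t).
X_t = 5/4 * exp((179/160) t + (3/4) B_t); E[X_t] = 5*exp(7*t/5)/4; Var(X_t) = 25*(exp(9*t/16) - 1)*exp(14*t/5)/16

For GBM dX = mu X dt + sigma X dB with X_0 = x_0, apply Itô to Y = log X: dY = (mu - sigma^2/2) dt + sigma dB, so Y_t = log(x_0) + (mu - sigma^2/2) t + sigma B_t and hence X_t = x_0 * exp((mu - sigma^2/2) t + sigma B_t).
With mu = 7/5, sigma = 3/4, x_0 = 5/4, this gives:
  X_t = 5/4 * exp((179/160) * t + (3/4) * B_t).
Since sigma*B_t ~ Normal(0, sigma^2 t), E[exp(sigma*B_t)] = exp(sigma^2 t / 2); so E[X_t] = x_0 * exp((mu - sigma^2/2) t) * exp(sigma^2 t / 2) = x_0 * exp(mu t) = 5*exp(7*t/5)/4.
Var(X_t) = E[X_t^2] - (E[X_t])^2 = x_0^2 * exp(2 mu t) * (exp(sigma^2 t) - 1) = 25*(exp(9*t/16) - 1)*exp(14*t/5)/16.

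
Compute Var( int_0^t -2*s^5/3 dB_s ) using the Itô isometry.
Var = 4*t^11/99

The Itô integral of a deterministic integrand f(s) has mean 0 because each increment f(s) * (B_{s+ds} - B_s) has mean 0. By the Itô isometry:
  Var( int_0^t f(s) dB_s ) = E[ (int_0^t f(s) dB_s)^2 ] = int_0^t f(s)^2 ds.
Here f(s) = -2*s^5/3, so f(s)^2 = 4*s^10/9. Integrate:
  int_0^t (4*s^10/9) ds = 4*t^11/99.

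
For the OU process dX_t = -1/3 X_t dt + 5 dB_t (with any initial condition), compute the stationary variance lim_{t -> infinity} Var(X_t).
lim Var(X_t) = 75/2

The OU SDE dX = -theta X dt + sigma dB admits the integrating factor exp(theta t): d(exp(theta t) X_t) = sigma exp(theta t) dB_t. Integrating from 0 to t gives X_t = x_0 * exp(-theta t) + sigma * int_0^t exp(-theta (t-s)) dB_s for any initial x_0. The Itô integral has variance (by the Itô isometry) sigma^2 * int_0^t exp(-2 theta (t - s)) ds = sigma^2 * (1 - exp(-2 theta t)) / (2 theta), independent of x_0.
With theta = 1/3, sigma = 5:
  Var(X_t) = (5)^2 * (1 - exp(-2*1/3 t)) / (2 * 1/3) = 75/2 - 75*exp(-2*t/3)/2.
As t -> infinity, exp(-2*1/3 t) -> 0, so the stationary variance is sigma^2 / (2 theta) = 75/2.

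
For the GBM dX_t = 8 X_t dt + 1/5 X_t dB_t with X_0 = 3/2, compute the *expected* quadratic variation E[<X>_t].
E[<X>_t] = 9*exp(401*t/25)/1604 - 9/1604

<X>_t = int_0^t ((1/5) * X_s)^2 ds. Taking expectation inside the integral: E[<X>_t] = (1/5)^2 * int_0^t E[X_s^2] ds. For GBM, E[X_s^2] = x_0^2 * exp((2 mu + sigma^2) s). Integrating:
  E[<X>_t] = (1/5)^2 * (3/2)^2 * (exp((2*8 + (1/5)^2) t) - 1) / (2*8 + (1/5)^2)
           = (1/5)^2 * (3/2)^2 * (exp((401/25) t) - 1) / (401/25) = 9*exp(401*t/25)/1604 - 9/1604.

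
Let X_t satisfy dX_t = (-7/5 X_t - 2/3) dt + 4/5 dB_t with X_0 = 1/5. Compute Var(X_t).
Var(X_t) = 8/35 - 8*exp(-14*t/5)/35

The variance V(t) = Var(X_t) satisfies V'(t) = 2 a V(t) + c^2 with V(0) = 0 (drift coefficient is linear in X, diffusion is constant). With a = -7/5, c = 4/5, the solution is
  V(t) = (c^2 / (2 a)) * (exp(2 a t) - 1)
       = ((4/5)^2 / (2*(-7/5))) * (exp((-14/5) t) - 1)
       = 8/35 - 8*exp(-14*t/5)/35.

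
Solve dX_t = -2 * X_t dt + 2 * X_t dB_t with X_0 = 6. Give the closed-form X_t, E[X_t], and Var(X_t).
X_t = 6 * exp((-4) t + (2) B_t); E[X_t] = 6*exp(-2*t); Var(X_t) = 36 - 36*exp(-4*t)

For GBM dX = mu X dt + sigma X dB with X_0 = x_0, apply Itô to Y = log X: dY = (mu - sigma^2/2) dt + sigma dB, so Y_t = log(x_0) + (mu - sigma^2/2) t + sigma B_t and hence X_t = x_0 * exp((mu - sigma^2/2) t + sigma B_t).
With mu = -2, sigma = 2, x_0 = 6, this gives:
  X_t = 6 * exp((-4) * t + (2) * B_t).
Since sigma*B_t ~ Normal(0, sigma^2 t), E[exp(sigma*B_t)] = exp(sigma^2 t / 2); so E[X_t] = x_0 * exp((mu - sigma^2/2) t) * exp(sigma^2 t / 2) = x_0 * exp(mu t) = 6*exp(-2*t).
Var(X_t) = E[X_t^2] - (E[X_t])^2 = x_0^2 * exp(2 mu t) * (exp(sigma^2 t) - 1) = 36 - 36*exp(-4*t).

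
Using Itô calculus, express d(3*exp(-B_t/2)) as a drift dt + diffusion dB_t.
d(3*exp(-B_t/2)) = (3*exp(-B_t/2)/8) dt + (-3*exp(-B_t/2)/2) dB_t

Itô's formula for f(B_t) gives d f(B_t) = f'(B_t) dB_t + (1/2) f''(B_t) dt. Compute derivatives of f(x) = 3*exp(-x/2):
  f'(x)  = -3*exp(-x/2)/2
  f''(x) = 3*exp(-x/2)/4
Substitute x = B_t and multiply the f'' term by 1/2:
  drift     = (1/2) * (3*exp(-x/2)/4) evaluated at B_t = 3*exp(-B_t/2)/8
  diffusion = (-3*exp(-x/2)/2) evaluated at B_t = -3*exp(-B_t/2)/2
Therefore d(3*exp(-B_t/2)) = (3*exp(-B_t/2)/8) dt + (-3*exp(-B_t/2)/2) dB_t.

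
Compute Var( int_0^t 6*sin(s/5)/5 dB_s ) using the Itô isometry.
Var = 18*t/25 - 9*sin(2*t/5)/5

The Itô integral of a deterministic integrand f(s) has mean 0 because each increment f(s) * (B_{s+ds} - B_s) has mean 0. By the Itô isometry:
  Var( int_0^t f(s) dB_s ) = E[ (int_0^t f(s) dB_s)^2 ] = int_0^t f(s)^2 ds.
Here f(s) = 6*sin(s/5)/5, so f(s)^2 = 36*sin(s/5)^2/25. Integrate:
  int_0^t (36*sin(s/5)^2/25) ds = 18*t/25 - 9*sin(2*t/5)/5.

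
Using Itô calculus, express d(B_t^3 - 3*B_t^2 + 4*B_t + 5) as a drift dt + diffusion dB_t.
d(B_t^3 - 3*B_t^2 + 4*B_t + 5) = (3*B_t - 3) dt + (3*B_t^2 - 6*B_t + 4) dB_t

Itô's formula for f(B_t) gives d f(B_t) = f'(B_t) dB_t + (1/2) f''(B_t) dt. Compute derivatives of f(x) = x^3 - 3*x^2 + 4*x + 5:
  f'(x)  = 3*x^2 - 6*x + 4
  f''(x) = 6*x - 6
Substitute x = B_t and multiply the f'' term by 1/2:
  drift     = (1/2) * (6*x - 6) evaluated at B_t = 3*B_t - 3
  diffusion = (3*x^2 - 6*x + 4) evaluated at B_t = 3*B_t^2 - 6*B_t + 4
Therefore d(B_t^3 - 3*B_t^2 + 4*B_t + 5) = (3*B_t - 3) dt + (3*B_t^2 - 6*B_t + 4) dB_t.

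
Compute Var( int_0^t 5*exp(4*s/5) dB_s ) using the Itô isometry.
Var = 125*exp(8*t/5)/8 - 125/8

The Itô integral of a deterministic integrand f(s) has mean 0 because each increment f(s) * (B_{s+ds} - B_s) has mean 0. By the Itô isometry:
  Var( int_0^t f(s) dB_s ) = E[ (int_0^t f(s) dB_s)^2 ] = int_0^t f(s)^2 ds.
Here f(s) = 5*exp(4*s/5), so f(s)^2 = 25*exp(8*s/5). Integrate:
  int_0^t (25*exp(8*s/5)) ds = 125*exp(8*t/5)/8 - 125/8.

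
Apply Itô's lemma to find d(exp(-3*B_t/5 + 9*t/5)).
d(exp(-3*B_t/5 + 9*t/5)) = (99*exp(-3*B_t/5 + 9*t/5)/50) dt + (-3*exp(-3*B_t/5 + 9*t/5)/5) dB_t

Itô's formula for f(t, x): d f(t, B_t) = (f_t + (1/2) f_xx) dt + f_x dB_t. Compute partials of f(t, x) = exp(9*t/5 - 3*x/5):
  f_t(t,x)  = 9*exp(9*t/5 - 3*x/5)/5
  f_x(t,x)  = -3*exp(9*t/5 - 3*x/5)/5
  f_xx(t,x) = 9*exp(9*t/5 - 3*x/5)/25
Assemble drift = f_t + (1/2) f_xx = 99*exp(9*t/5 - 3*x/5)/50 and diffusion = f_x = -3*exp(9*t/5 - 3*x/5)/5. Substituting x = B_t:
  d(exp(-3*B_t/5 + 9*t/5)) = (99*exp(-3*B_t/5 + 9*t/5)/50) dt + (-3*exp(-3*B_t/5 + 9*t/5)/5) dB_t.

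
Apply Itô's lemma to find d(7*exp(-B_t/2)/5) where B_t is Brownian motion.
d(7*exp(-B_t/2)/5) = (7*exp(-B_t/2)/40) dt + (-7*exp(-B_t/2)/10) dB_t

Itô's formula for f(B_t) gives d f(B_t) = f'(B_t) dB_t + (1/2) f''(B_t) dt. Compute derivatives of f(x) = 7*exp(-x/2)/5:
  f'(x)  = -7*exp(-x/2)/10
  f''(x) = 7*exp(-x/2)/20
Substitute x = B_t and multiply the f'' term by 1/2:
  drift     = (1/2) * (7*exp(-x/2)/20) evaluated at B_t = 7*exp(-B_t/2)/40
  diffusion = (-7*exp(-x/2)/10) evaluated at B_t = -7*exp(-B_t/2)/10
Therefore d(7*exp(-B_t/2)/5) = (7*exp(-B_t/2)/40) dt + (-7*exp(-B_t/2)/10) dB_t.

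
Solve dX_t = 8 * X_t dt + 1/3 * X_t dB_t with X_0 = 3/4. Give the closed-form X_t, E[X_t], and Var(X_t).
X_t = 3/4 * exp((143/18) t + (1/3) B_t); E[X_t] = 3*exp(8*t)/4; Var(X_t) = 9*(exp(t/9) - 1)*exp(16*t)/16

For GBM dX = mu X dt + sigma X dB with X_0 = x_0, apply Itô to Y = log X: dY = (mu - sigma^2/2) dt + sigma dB, so Y_t = log(x_0) + (mu - sigma^2/2) t + sigma B_t and hence X_t = x_0 * exp((mu - sigma^2/2) t + sigma B_t).
With mu = 8, sigma = 1/3, x_0 = 3/4, this gives:
  X_t = 3/4 * exp((143/18) * t + (1/3) * B_t).
Since sigma*B_t ~ Normal(0, sigma^2 t), E[exp(sigma*B_t)] = exp(sigma^2 t / 2); so E[X_t] = x_0 * exp((mu - sigma^2/2) t) * exp(sigma^2 t / 2) = x_0 * exp(mu t) = 3*exp(8*t)/4.
Var(X_t) = E[X_t^2] - (E[X_t])^2 = x_0^2 * exp(2 mu t) * (exp(sigma^2 t) - 1) = 9*(exp(t/9) - 1)*exp(16*t)/16.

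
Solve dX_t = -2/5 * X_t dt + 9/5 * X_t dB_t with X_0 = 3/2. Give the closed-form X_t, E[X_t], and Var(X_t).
X_t = 3/2 * exp((-101/50) t + (9/5) B_t); E[X_t] = 3*exp(-2*t/5)/2; Var(X_t) = (9*exp(81*t/25) - 9)*exp(-4*t/5)/4

For GBM dX = mu X dt + sigma X dB with X_0 = x_0, apply Itô to Y = log X: dY = (mu - sigma^2/2) dt + sigma dB, so Y_t = log(x_0) + (mu - sigma^2/2) t + sigma B_t and hence X_t = x_0 * exp((mu - sigma^2/2) t + sigma B_t).
With mu = -2/5, sigma = 9/5, x_0 = 3/2, this gives:
  X_t = 3/2 * exp((-101/50) * t + (9/5) * B_t).
Since sigma*B_t ~ Normal(0, sigma^2 t), E[exp(sigma*B_t)] = exp(sigma^2 t / 2); so E[X_t] = x_0 * exp((mu - sigma^2/2) t) * exp(sigma^2 t / 2) = x_0 * exp(mu t) = 3*exp(-2*t/5)/2.
Var(X_t) = E[X_t^2] - (E[X_t])^2 = x_0^2 * exp(2 mu t) * (exp(sigma^2 t) - 1) = (9*exp(81*t/25) - 9)*exp(-4*t/5)/4.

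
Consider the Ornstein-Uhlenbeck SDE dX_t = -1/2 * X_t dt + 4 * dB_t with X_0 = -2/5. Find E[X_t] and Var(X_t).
E[X_t] = -2*exp(-t/2)/5; Var(X_t) = 16 - 16*exp(-t)

The OU SDE dX = -theta X dt + sigma dB admits the integrating factor exp(theta t): d(exp(theta t) X_t) = sigma exp(theta t) dB_t. Integrating from 0 to t:
  X_t = x_0 * exp(-theta t) + sigma * int_0^t exp(-theta (t-s)) dB_s.
The Itô integral has mean 0 and (by the Itô isometry) variance sigma^2 * int_0^t exp(-2 theta (t - s)) ds = sigma^2 * (1 - exp(-2 theta t)) / (2 theta).
With theta = 1/2, sigma = 4, x_0 = -2/5:
  E[X_t] = -2/5 * exp(-1/2 t) = -2*exp(-t/2)/5
  Var(X_t) = (4)^2 * (1 - exp(-2*1/2 t)) / (2 * 1/2) = 16 - 16*exp(-t).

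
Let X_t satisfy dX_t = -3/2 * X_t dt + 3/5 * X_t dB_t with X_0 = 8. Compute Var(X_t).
Var(X_t) = (64*exp(9*t/25) - 64)*exp(-3*t)

For GBM dX = mu X dt + sigma X dB with X_0 = x_0, apply Itô to Y = log X: dY = (mu - sigma^2/2) dt + sigma dB, so Y_t = log(x_0) + (mu - sigma^2/2) t + sigma B_t and hence X_t = x_0 * exp((mu - sigma^2/2) t + sigma B_t).
With mu = -3/2, sigma = 3/5, x_0 = 8, this gives:
  X_t = 8 * exp((-42/25) * t + (3/5) * B_t).
Since sigma*B_t ~ Normal(0, sigma^2 t), E[exp(sigma*B_t)] = exp(sigma^2 t / 2); so E[X_t] = x_0 * exp((mu - sigma^2/2) t) * exp(sigma^2 t / 2) = x_0 * exp(mu t) = 8*exp(-3*t/2).
Var(X_t) = E[X_t^2] - (E[X_t])^2 = x_0^2 * exp(2 mu t) * (exp(sigma^2 t) - 1) = (64*exp(9*t/25) - 64)*exp(-3*t).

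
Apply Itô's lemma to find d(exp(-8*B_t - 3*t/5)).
d(exp(-8*B_t - 3*t/5)) = (157*exp(-8*B_t - 3*t/5)/5) dt + (-8*exp(-8*B_t - 3*t/5)) dB_t

Itô's formula for f(t, x): d f(t, B_t) = (f_t + (1/2) f_xx) dt + f_x dB_t. Compute partials of f(t, x) = exp(-3*t/5 - 8*x):
  f_t(t,x)  = -3*exp(-3*t/5 - 8*x)/5
  f_x(t,x)  = -8*exp(-3*t/5 - 8*x)
  f_xx(t,x) = 64*exp(-3*t/5 - 8*x)
Assemble drift = f_t + (1/2) f_xx = 157*exp(-3*t/5 - 8*x)/5 and diffusion = f_x = -8*exp(-3*t/5 - 8*x). Substituting x = B_t:
  d(exp(-8*B_t - 3*t/5)) = (157*exp(-8*B_t - 3*t/5)/5) dt + (-8*exp(-8*B_t - 3*t/5)) dB_t.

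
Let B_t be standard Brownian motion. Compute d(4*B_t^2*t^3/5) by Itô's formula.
d(4*B_t^2*t^3/5) = (4*t^2*(3*B_t^2 + t)/5) dt + (8*B_t*t^3/5) dB_t

Itô's formula for f(t, x): d f(t, B_t) = (f_t + (1/2) f_xx) dt + f_x dB_t. Compute partials of f(t, x) = 4*t^3*x^2/5:
  f_t(t,x)  = 12*t^2*x^2/5
  f_x(t,x)  = 8*t^3*x/5
  f_xx(t,x) = 8*t^3/5
Assemble drift = f_t + (1/2) f_xx = 4*t^2*(t + 3*x^2)/5 and diffusion = f_x = 8*t^3*x/5. Substituting x = B_t:
  d(4*B_t^2*t^3/5) = (4*t^2*(3*B_t^2 + t)/5) dt + (8*B_t*t^3/5) dB_t.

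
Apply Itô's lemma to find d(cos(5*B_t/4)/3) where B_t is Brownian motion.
d(cos(5*B_t/4)/3) = (-25*cos(5*B_t/4)/96) dt + (-5*sin(5*B_t/4)/12) dB_t

Itô's formula for f(B_t) gives d f(B_t) = f'(B_t) dB_t + (1/2) f''(B_t) dt. Compute derivatives of f(x) = cos(5*x/4)/3:
  f'(x)  = -5*sin(5*x/4)/12
  f''(x) = -25*cos(5*x/4)/48
Substitute x = B_t and multiply the f'' term by 1/2:
  drift     = (1/2) * (-25*cos(5*x/4)/48) evaluated at B_t = -25*cos(5*B_t/4)/96
  diffusion = (-5*sin(5*x/4)/12) evaluated at B_t = -5*sin(5*B_t/4)/12
Therefore d(cos(5*B_t/4)/3) = (-25*cos(5*B_t/4)/96) dt + (-5*sin(5*B_t/4)/12) dB_t.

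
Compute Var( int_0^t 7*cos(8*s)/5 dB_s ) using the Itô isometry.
Var = 49*t/50 + 49*sin(8*t)*cos(8*t)/400

The Itô integral of a deterministic integrand f(s) has mean 0 because each increment f(s) * (B_{s+ds} - B_s) has mean 0. By the Itô isometry:
  Var( int_0^t f(s) dB_s ) = E[ (int_0^t f(s) dB_s)^2 ] = int_0^t f(s)^2 ds.
Here f(s) = 7*cos(8*s)/5, so f(s)^2 = 49*cos(8*s)^2/25. Integrate:
  int_0^t (49*cos(8*s)^2/25) ds = 49*t/50 + 49*sin(8*t)*cos(8*t)/400.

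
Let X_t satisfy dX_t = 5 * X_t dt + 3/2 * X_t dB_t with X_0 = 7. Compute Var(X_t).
Var(X_t) = 49*(exp(9*t/4) - 1)*exp(10*t)

For GBM dX = mu X dt + sigma X dB with X_0 = x_0, apply Itô to Y = log X: dY = (mu - sigma^2/2) dt + sigma dB, so Y_t = log(x_0) + (mu - sigma^2/2) t + sigma B_t and hence X_t = x_0 * exp((mu - sigma^2/2) t + sigma B_t).
With mu = 5, sigma = 3/2, x_0 = 7, this gives:
  X_t = 7 * exp((31/8) * t + (3/2) * B_t).
Since sigma*B_t ~ Normal(0, sigma^2 t), E[exp(sigma*B_t)] = exp(sigma^2 t / 2); so E[X_t] = x_0 * exp((mu - sigma^2/2) t) * exp(sigma^2 t / 2) = x_0 * exp(mu t) = 7*exp(5*t).
Var(X_t) = E[X_t^2] - (E[X_t])^2 = x_0^2 * exp(2 mu t) * (exp(sigma^2 t) - 1) = 49*(exp(9*t/4) - 1)*exp(10*t).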